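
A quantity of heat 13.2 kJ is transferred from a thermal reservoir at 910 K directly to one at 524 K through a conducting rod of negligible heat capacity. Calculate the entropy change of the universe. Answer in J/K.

ΔS_hot = −Q/T_H = −13200/910 = -14.51 J/K and ΔS_cold = +Q/T_C = 13200/524 = 25.19 J/K.
ΔS_total = -14.51 + 25.19 = 10.7 J/K, positive as the second law requires.

ΔS_total = 10.7 J/K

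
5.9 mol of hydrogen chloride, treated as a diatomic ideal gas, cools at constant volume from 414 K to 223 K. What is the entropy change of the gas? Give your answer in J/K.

At constant volume, ΔS = nC_V ln(T₂/T₁) with C_V = 5R/2 = 20.79 J mol⁻¹ K⁻¹.
ΔS = 5.9 × 20.79 × ln(223/414) = -75.9 J/K.

ΔS = -75.9 J/K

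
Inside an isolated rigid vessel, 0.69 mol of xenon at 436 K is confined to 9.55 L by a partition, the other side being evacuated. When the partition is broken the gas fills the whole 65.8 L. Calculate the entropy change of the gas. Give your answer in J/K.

ΔS_gas = 11.1 J/K

No heat is exchanged and no work is done, so the ideal-gas temperature stays constant.
Entropy is a state function; using a reversible isothermal path, ΔS_gas = nR ln(V₂/V₁) = 0.69 × 8.314 × ln(65.8/9.55) = 11.1 J/K.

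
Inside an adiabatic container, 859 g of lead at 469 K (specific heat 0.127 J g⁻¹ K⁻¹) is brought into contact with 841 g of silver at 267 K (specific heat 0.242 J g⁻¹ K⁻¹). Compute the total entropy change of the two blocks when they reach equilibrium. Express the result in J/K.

ΔS_total = 11.8 J/K

Energy balance: T_f = (m₁c₁T₁ + m₂c₂T₂)/(m₁c₁ + m₂c₂) = 337.49 K.
ΔS₁ = m₁c₁ ln(T_f/T₁) = 109.093 × ln(337.49/469) = -35.9 J/K.
ΔS₂ = m₂c₂ ln(T_f/T₂) = 203.522 × ln(337.49/267) = 47.68 J/K.
ΔS_total = -35.9 + 47.68 = 11.8 J/K.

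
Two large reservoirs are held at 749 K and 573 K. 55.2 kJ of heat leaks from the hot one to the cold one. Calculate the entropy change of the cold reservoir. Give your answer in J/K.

ΔS_cold = 96.3 J/K

The cold reservoir gains heat Q, so ΔS_cold = +Q/T_C = 55200/573 = 96.3 J/K.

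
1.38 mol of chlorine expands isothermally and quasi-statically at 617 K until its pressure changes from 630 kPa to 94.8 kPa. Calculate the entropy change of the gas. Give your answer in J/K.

ΔS_gas = 21.7 J/K

For an isothermal ideal gas ΔS_gas = nR ln(P₁/P₂) = 1.38 × 8.314 × ln(630/94.8) = 21.7 J/K.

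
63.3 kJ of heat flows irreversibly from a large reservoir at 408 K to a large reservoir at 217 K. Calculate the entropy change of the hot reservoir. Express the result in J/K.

The hot reservoir loses heat Q, so ΔS_hot = −Q/T_H = −63300/408 = -155 J/K.

ΔS_hot = -155 J/K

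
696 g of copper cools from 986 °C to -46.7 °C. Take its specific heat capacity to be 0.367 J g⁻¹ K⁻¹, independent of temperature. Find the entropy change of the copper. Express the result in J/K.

In kelvin: T₁ = 1259.15 K, T₂ = 226.45 K. ΔS = ∫dQ_rev/T = m c ln(T₂/T₁) = 696 × 0.367 × ln(226.45/1259.15) = -438 J/K.

ΔS = -438 J/K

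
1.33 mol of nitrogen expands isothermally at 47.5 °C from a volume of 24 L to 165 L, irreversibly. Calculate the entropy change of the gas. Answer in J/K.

ΔS_gas = 21.3 J/K

Entropy is a state function, so ΔS_gas depends only on the end states.
For an isothermal ideal gas ΔS_gas = nR ln(V₂/V₁) = 1.33 × 8.314 × ln(165/24) = 21.3 J/K.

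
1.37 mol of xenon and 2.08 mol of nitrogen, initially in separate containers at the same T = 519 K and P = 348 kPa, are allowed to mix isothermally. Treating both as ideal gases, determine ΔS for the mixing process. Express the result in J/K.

Mole fractions: x_A = 1.37/3.45 = 0.397, x_B = 0.603.
ΔS_mix = −R(n_A ln x_A + n_B ln x_B) = −8.314 × (1.37 ln 0.397 + 2.08 ln 0.603) = 19.3 J/K.

ΔS_mix = 19.3 J/K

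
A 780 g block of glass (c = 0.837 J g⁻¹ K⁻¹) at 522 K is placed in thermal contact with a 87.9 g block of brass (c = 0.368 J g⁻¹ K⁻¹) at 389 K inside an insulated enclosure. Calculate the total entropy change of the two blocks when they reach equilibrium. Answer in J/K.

Energy balance: T_f = (m₁c₁T₁ + m₂c₂T₂)/(m₁c₁ + m₂c₂) = 515.72 K.
ΔS₁ = m₁c₁ ln(T_f/T₁) = 652.86 × ln(515.72/522) = -7.9 J/K.
ΔS₂ = m₂c₂ ln(T_f/T₂) = 32.3472 × ln(515.72/389) = 9.121 J/K.
ΔS_total = -7.9 + 9.121 = 1.22 J/K.

ΔS_total = 1.22 J/K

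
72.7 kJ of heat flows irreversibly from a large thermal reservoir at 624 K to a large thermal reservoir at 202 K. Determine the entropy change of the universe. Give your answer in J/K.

ΔS_hot = −Q/T_H = −72700/624 = -116.5 J/K and ΔS_cold = +Q/T_C = 72700/202 = 359.9 J/K.
ΔS_total = -116.5 + 359.9 = 243 J/K, positive as the second law requires.

ΔS_total = 243 J/K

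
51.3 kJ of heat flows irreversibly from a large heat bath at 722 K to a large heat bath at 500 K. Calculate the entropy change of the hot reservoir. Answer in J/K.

ΔS_hot = -71.1 J/K

The hot reservoir loses heat Q, so ΔS_hot = −Q/T_H = −51300/722 = -71.1 J/K.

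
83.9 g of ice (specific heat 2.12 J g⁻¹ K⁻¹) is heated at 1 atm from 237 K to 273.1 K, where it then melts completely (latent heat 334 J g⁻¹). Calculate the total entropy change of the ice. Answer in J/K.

ΔS = 128 J/K

Warming step: ΔS₁ = m c ln(T_tr/T_i) = 83.9 × 2.12 × ln(273.1/237) = 25.22 J/K.
Phase change: ΔS₂ = +mL/T_tr = 83.9 × 334 / 273.1 = 102.6 J/K.
ΔS_total = (25.22) + (102.6) = 128 J/K.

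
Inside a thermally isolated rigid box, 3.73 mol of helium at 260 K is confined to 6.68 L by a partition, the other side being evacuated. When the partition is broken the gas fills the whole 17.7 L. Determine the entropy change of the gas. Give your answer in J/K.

ΔS_gas = 30.2 J/K

For an ideal gas in free expansion Q = 0 and W = 0, so T is unchanged.
Entropy is a state function; using a reversible isothermal path, ΔS_gas = nR ln(V₂/V₁) = 3.73 × 8.314 × ln(17.7/6.68) = 30.2 J/K.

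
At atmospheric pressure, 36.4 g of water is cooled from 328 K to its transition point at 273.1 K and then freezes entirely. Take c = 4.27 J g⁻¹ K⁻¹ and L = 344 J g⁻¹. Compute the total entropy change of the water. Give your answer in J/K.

Cooling step: ΔS₁ = m c ln(T_tr/T_i) = 36.4 × 4.27 × ln(273.1/328) = -28.47 J/K.
Phase change: ΔS₂ = −mL/T_tr = −36.4 × 344 / 273.1 = -45.85 J/K.
ΔS_total = (-28.47) + (-45.85) = -74.3 J/K.

ΔS = -74.3 J/K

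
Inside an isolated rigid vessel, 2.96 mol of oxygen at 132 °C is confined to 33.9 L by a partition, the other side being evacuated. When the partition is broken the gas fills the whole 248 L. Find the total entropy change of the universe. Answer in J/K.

No heat is exchanged and no work is done, so the ideal-gas temperature stays constant.
Entropy is a state function; using a reversible isothermal path, ΔS_gas = nR ln(V₂/V₁) = 2.96 × 8.314 × ln(248/33.9) = 49 J/K.
The insulated surroundings exchange no heat, so ΔS_surr = 0 and ΔS_universe = ΔS_gas.

ΔS_universe = 49 J/K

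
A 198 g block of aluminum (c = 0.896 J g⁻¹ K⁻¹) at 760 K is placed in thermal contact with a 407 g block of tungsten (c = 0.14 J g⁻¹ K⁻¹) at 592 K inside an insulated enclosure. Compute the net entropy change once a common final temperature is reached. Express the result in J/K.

Energy balance: T_f = (m₁c₁T₁ + m₂c₂T₂)/(m₁c₁ + m₂c₂) = 719.16 K.
ΔS₁ = m₁c₁ ln(T_f/T₁) = 177.408 × ln(719.16/760) = -9.799 J/K.
ΔS₂ = m₂c₂ ln(T_f/T₂) = 56.98 × ln(719.16/592) = 11.09 J/K.
ΔS_total = -9.799 + 11.09 = 1.29 J/K.

ΔS_total = 1.29 J/K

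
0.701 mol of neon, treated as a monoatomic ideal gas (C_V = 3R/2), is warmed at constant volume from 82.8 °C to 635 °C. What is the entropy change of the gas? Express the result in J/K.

ΔS = 8.19 J/K

In kelvin: T₁ = 355.95 K, T₂ = 908.15 K. At constant volume, ΔS = nC_V ln(T₂/T₁) with C_V = 3R/2 = 12.47 J mol⁻¹ K⁻¹.
ΔS = 0.701 × 12.47 × ln(908.15/355.95) = 8.19 J/K.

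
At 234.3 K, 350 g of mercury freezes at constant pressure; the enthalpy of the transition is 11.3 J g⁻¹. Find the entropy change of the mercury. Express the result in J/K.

Heat released by the substance: Q = −mL = −350 × 11.3 = −3955 J.
At constant T, ΔS = Q_rev/T = −3955 / 234.3 = -16.9 J/K.

ΔS = -16.9 J/K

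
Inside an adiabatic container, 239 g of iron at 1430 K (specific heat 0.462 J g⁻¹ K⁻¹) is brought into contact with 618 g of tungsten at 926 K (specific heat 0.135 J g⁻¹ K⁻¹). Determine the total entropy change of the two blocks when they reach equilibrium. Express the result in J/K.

Energy balance: T_f = (m₁c₁T₁ + m₂c₂T₂)/(m₁c₁ + m₂c₂) = 1213.1 K.
ΔS₁ = m₁c₁ ln(T_f/T₁) = 110.418 × ln(1213.1/1430) = -18.16 J/K.
ΔS₂ = m₂c₂ ln(T_f/T₂) = 83.43 × ln(1213.1/926) = 22.53 J/K.
ΔS_total = -18.16 + 22.53 = 4.37 J/K.

ΔS_total = 4.37 J/K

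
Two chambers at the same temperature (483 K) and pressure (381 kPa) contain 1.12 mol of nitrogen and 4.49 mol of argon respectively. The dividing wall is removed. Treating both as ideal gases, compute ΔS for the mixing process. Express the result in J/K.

ΔS_mix = 23.3 J/K

Mole fractions: x_A = 1.12/5.61 = 0.2, x_B = 0.8.
ΔS_mix = −R(n_A ln x_A + n_B ln x_B) = −8.314 × (1.12 ln 0.2 + 4.49 ln 0.8) = 23.3 J/K.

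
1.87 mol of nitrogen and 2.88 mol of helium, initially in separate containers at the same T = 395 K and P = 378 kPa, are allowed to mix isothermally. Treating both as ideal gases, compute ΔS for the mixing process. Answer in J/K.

ΔS_mix = 26.5 J/K

Mole fractions: x_A = 1.87/4.75 = 0.394, x_B = 0.606.
ΔS_mix = −R(n_A ln x_A + n_B ln x_B) = −8.314 × (1.87 ln 0.394 + 2.88 ln 0.606) = 26.5 J/K.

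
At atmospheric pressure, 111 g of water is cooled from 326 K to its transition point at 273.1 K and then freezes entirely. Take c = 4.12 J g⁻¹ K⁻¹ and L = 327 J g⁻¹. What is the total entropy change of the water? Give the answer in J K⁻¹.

Cooling step: ΔS₁ = m c ln(T_tr/T_i) = 111 × 4.12 × ln(273.1/326) = -80.97 J/K.
Phase change: ΔS₂ = −mL/T_tr = −111 × 327 / 273.1 = -132.9 J/K.
ΔS_total = (-80.97) + (-132.9) = -214 J/K.

ΔS = -214 J/K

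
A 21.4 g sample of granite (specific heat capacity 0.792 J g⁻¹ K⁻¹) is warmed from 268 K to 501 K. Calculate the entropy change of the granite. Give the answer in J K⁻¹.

ΔS = 10.6 J/K

ΔS = ∫dQ_rev/T = m c ln(T₂/T₁) = 21.4 × 0.792 × ln(501/268) = 10.6 J/K.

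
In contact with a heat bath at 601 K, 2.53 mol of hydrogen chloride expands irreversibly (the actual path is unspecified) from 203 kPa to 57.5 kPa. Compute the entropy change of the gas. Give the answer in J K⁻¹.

ΔS_gas = 26.5 J/K

Entropy is a state function, so ΔS_gas depends only on the end states.
For an isothermal ideal gas ΔS_gas = nR ln(P₁/P₂) = 2.53 × 8.314 × ln(203/57.5) = 26.5 J/K.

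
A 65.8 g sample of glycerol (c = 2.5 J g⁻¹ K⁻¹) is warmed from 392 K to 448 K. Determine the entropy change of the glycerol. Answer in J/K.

ΔS = ∫dQ_rev/T = m c ln(T₂/T₁) = 65.8 × 2.5 × ln(448/392) = 22 J/K.

ΔS = 22 J/K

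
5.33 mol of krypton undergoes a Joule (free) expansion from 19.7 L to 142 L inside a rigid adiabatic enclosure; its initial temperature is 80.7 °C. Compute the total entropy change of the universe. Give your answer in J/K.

ΔS_universe = 87.5 J/K

For an ideal gas in free expansion Q = 0 and W = 0, so T is unchanged.
Entropy is a state function; using a reversible isothermal path, ΔS_gas = nR ln(V₂/V₁) = 5.33 × 8.314 × ln(142/19.7) = 87.5 J/K.
The insulated surroundings exchange no heat, so ΔS_surr = 0 and ΔS_universe = ΔS_gas.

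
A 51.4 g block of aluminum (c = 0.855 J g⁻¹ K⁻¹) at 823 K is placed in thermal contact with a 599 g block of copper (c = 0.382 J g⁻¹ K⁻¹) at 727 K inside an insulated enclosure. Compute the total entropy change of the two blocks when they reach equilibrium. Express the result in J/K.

Energy balance: T_f = (m₁c₁T₁ + m₂c₂T₂)/(m₁c₁ + m₂c₂) = 742.47 K.
ΔS₁ = m₁c₁ ln(T_f/T₁) = 43.947 × ln(742.47/823) = -4.5256 J/K.
ΔS₂ = m₂c₂ ln(T_f/T₂) = 228.818 × ln(742.47/727) = 4.8171 J/K.
ΔS_total = -4.5256 + 4.8171 = 0.292 J/K.

ΔS_total = 0.292 J/K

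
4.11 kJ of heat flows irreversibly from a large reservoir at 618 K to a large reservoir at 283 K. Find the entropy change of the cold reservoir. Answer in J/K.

The cold reservoir gains heat Q, so ΔS_cold = +Q/T_C = 4110/283 = 14.5 J/K.

ΔS_cold = 14.5 J/K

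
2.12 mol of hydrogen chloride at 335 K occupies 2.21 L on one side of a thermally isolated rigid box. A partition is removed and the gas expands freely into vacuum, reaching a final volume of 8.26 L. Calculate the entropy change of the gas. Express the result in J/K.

No heat is exchanged and no work is done, so the ideal-gas temperature stays constant.
Entropy is a state function; using a reversible isothermal path, ΔS_gas = nR ln(V₂/V₁) = 2.12 × 8.314 × ln(8.26/2.21) = 23.2 J/K.

ΔS_gas = 23.2 J/K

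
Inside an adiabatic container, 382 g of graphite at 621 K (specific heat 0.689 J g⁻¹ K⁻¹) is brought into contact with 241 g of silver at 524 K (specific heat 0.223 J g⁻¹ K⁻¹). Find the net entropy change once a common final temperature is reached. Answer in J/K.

ΔS_total = 0.62 J/K

Energy balance: T_f = (m₁c₁T₁ + m₂c₂T₂)/(m₁c₁ + m₂c₂) = 604.55 K.
ΔS₁ = m₁c₁ ln(T_f/T₁) = 263.198 × ln(604.55/621) = -7.065 J/K.
ΔS₂ = m₂c₂ ln(T_f/T₂) = 53.743 × ln(604.55/524) = 7.685 J/K.
ΔS_total = -7.065 + 7.685 = 0.62 J/K.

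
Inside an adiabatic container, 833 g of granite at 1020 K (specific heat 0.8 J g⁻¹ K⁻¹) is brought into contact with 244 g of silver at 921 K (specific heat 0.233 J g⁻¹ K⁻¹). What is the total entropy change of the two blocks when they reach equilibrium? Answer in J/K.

ΔS_total = 0.265 J/K

Energy balance: T_f = (m₁c₁T₁ + m₂c₂T₂)/(m₁c₁ + m₂c₂) = 1012.2 K.
ΔS₁ = m₁c₁ ln(T_f/T₁) = 666.4 × ln(1012.2/1020) = -5.104 J/K.
ΔS₂ = m₂c₂ ln(T_f/T₂) = 56.852 × ln(1012.2/921) = 5.369 J/K.
ΔS_total = -5.104 + 5.369 = 0.265 J/K.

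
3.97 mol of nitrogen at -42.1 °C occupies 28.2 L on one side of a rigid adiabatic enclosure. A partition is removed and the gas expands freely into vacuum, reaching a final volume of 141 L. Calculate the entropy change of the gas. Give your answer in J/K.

No heat is exchanged and no work is done, so the ideal-gas temperature stays constant.
Entropy is a state function; using a reversible isothermal path, ΔS_gas = nR ln(V₂/V₁) = 3.97 × 8.314 × ln(141/28.2) = 53.1 J/K.

ΔS_gas = 53.1 J/K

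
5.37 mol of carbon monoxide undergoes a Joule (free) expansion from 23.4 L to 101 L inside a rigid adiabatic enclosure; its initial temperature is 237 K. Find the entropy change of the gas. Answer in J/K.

No heat is exchanged and no work is done, so the ideal-gas temperature stays constant.
Entropy is a state function; using a reversible isothermal path, ΔS_gas = nR ln(V₂/V₁) = 5.37 × 8.314 × ln(101/23.4) = 65.3 J/K.

ΔS_gas = 65.3 J/K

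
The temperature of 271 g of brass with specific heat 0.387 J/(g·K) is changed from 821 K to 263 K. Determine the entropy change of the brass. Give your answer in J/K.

ΔS = -119 J/K

ΔS = ∫dQ_rev/T = m c ln(T₂/T₁) = 271 × 0.387 × ln(263/821) = -119 J/K.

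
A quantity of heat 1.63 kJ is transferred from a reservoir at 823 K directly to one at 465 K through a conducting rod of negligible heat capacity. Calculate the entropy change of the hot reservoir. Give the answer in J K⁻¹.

ΔS_hot = -1.98 J/K

The hot reservoir loses heat Q, so ΔS_hot = −Q/T_H = −1630/823 = -1.98 J/K.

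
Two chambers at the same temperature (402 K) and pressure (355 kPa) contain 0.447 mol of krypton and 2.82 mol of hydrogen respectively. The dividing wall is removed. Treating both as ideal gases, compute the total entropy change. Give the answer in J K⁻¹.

ΔS_mix = 10.8 J/K

Mole fractions: x_A = 0.447/3.27 = 0.137, x_B = 0.863.
ΔS_mix = −R(n_A ln x_A + n_B ln x_B) = −8.314 × (0.447 ln 0.137 + 2.82 ln 0.863) = 10.8 J/K.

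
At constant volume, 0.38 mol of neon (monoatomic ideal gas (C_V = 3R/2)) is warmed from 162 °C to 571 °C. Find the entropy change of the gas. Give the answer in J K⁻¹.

In kelvin: T₁ = 435.15 K, T₂ = 844.15 K. At constant volume, ΔS = nC_V ln(T₂/T₁) with C_V = 3R/2 = 12.47 J mol⁻¹ K⁻¹.
ΔS = 0.38 × 12.47 × ln(844.15/435.15) = 3.14 J/K.

ΔS = 3.14 J/K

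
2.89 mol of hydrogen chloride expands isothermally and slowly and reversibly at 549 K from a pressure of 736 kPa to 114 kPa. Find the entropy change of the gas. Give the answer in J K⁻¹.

ΔS_gas = 44.8 J/K

For an isothermal ideal gas ΔS_gas = nR ln(P₁/P₂) = 2.89 × 8.314 × ln(736/114) = 44.8 J/K.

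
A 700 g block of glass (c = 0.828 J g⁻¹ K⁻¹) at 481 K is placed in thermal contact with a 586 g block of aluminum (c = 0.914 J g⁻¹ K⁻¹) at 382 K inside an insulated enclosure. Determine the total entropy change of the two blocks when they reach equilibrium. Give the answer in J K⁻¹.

ΔS_total = 7.35 J/K

Energy balance: T_f = (m₁c₁T₁ + m₂c₂T₂)/(m₁c₁ + m₂c₂) = 433.45 K.
ΔS₁ = m₁c₁ ln(T_f/T₁) = 579.6 × ln(433.45/481) = -60.33 J/K.
ΔS₂ = m₂c₂ ln(T_f/T₂) = 535.604 × ln(433.45/382) = 67.68 J/K.
ΔS_total = -60.33 + 67.68 = 7.35 J/K.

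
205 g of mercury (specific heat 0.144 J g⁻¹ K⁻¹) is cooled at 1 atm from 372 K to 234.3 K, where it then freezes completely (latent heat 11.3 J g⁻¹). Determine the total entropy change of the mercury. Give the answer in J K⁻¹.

ΔS = -23.5 J/K

Cooling step: ΔS₁ = m c ln(T_tr/T_i) = 205 × 0.144 × ln(234.3/372) = -13.65 J/K.
Phase change: ΔS₂ = −mL/T_tr = −205 × 11.3 / 234.3 = -9.887 J/K.
ΔS_total = (-13.65) + (-9.887) = -23.5 J/K.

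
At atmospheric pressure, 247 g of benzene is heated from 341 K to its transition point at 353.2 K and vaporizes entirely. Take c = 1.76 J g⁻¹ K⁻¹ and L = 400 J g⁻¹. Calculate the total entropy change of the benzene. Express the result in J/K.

ΔS = 295 J/K

Warming step: ΔS₁ = m c ln(T_tr/T_i) = 247 × 1.76 × ln(353.2/341) = 15.28 J/K.
Phase change: ΔS₂ = +mL/T_tr = 247 × 400 / 353.2 = 279.7 J/K.
ΔS_total = (15.28) + (279.7) = 295 J/K.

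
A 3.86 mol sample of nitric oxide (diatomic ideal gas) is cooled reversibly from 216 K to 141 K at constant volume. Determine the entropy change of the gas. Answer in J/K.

ΔS = -34.2 J/K

At constant volume, ΔS = nC_V ln(T₂/T₁) with C_V = 5R/2 = 20.79 J mol⁻¹ K⁻¹.
ΔS = 3.86 × 20.79 × ln(141/216) = -34.2 J/K.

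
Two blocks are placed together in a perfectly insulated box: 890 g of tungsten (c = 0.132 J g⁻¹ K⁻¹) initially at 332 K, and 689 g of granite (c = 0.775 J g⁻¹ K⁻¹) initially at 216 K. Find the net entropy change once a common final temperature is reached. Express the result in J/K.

Energy balance: T_f = (m₁c₁T₁ + m₂c₂T₂)/(m₁c₁ + m₂c₂) = 236.92 K.
ΔS₁ = m₁c₁ ln(T_f/T₁) = 117.48 × ln(236.92/332) = -39.64 J/K.
ΔS₂ = m₂c₂ ln(T_f/T₂) = 533.975 × ln(236.92/216) = 49.36 J/K.
ΔS_total = -39.64 + 49.36 = 9.72 J/K.

ΔS_total = 9.72 J/K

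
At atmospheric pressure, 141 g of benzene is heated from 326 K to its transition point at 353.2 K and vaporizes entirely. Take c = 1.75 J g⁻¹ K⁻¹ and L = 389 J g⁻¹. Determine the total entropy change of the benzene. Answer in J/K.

ΔS = 175 J/K

Warming step: ΔS₁ = m c ln(T_tr/T_i) = 141 × 1.75 × ln(353.2/326) = 19.77 J/K.
Phase change: ΔS₂ = +mL/T_tr = 141 × 389 / 353.2 = 155.3 J/K.
ΔS_total = (19.77) + (155.3) = 175 J/K.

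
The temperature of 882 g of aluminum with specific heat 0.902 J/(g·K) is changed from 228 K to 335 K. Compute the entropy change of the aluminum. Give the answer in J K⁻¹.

ΔS = 306 J/K

ΔS = ∫dQ_rev/T = m c ln(T₂/T₁) = 882 × 0.902 × ln(335/228) = 306 J/K.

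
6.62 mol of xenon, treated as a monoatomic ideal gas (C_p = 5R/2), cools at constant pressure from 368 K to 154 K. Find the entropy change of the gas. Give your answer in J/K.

ΔS = -120 J/K

At constant pressure, ΔS = nC_p ln(T₂/T₁) with C_p = 5R/2 = 20.79 J mol⁻¹ K⁻¹.
ΔS = 6.62 × 20.79 × ln(154/368) = -120 J/K.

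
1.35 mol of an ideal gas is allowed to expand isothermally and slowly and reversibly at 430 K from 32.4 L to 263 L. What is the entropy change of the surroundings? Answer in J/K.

For an isothermal ideal gas ΔS_gas = nR ln(V₂/V₁) = 1.35 × 8.314 × ln(263/32.4) = 23.5 J/K.
The process is reversible, so ΔS_surr = −ΔS_gas = -23.5 J/K and ΔS_universe = 0.

ΔS_surr = -23.5 J/K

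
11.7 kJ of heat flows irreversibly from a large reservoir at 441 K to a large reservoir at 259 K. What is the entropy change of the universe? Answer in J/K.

ΔS_hot = −Q/T_H = −11700/441 = -26.53 J/K and ΔS_cold = +Q/T_C = 11700/259 = 45.17 J/K.
ΔS_total = -26.53 + 45.17 = 18.6 J/K, positive as the second law requires.

ΔS_total = 18.6 J/K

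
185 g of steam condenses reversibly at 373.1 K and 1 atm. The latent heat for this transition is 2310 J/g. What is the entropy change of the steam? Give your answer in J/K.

Heat released by the substance: Q = −mL = −185 × 2310 = −427350 J.
At constant T, ΔS = Q_rev/T = −427350 / 373.1 = -1150 J/K.

ΔS = -1150 J/K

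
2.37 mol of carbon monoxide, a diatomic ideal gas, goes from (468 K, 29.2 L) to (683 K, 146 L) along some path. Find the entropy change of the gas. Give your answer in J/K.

Entropy is a state function: ΔS = nC_V ln(T₂/T₁) + nR ln(V₂/V₁), with C_V = 5R/2 = 20.79 J mol⁻¹ K⁻¹ for a diatomic ideal gas.
ΔS = 2.37 × [20.79 × ln(683/468) + 8.314 × ln(146/29.2)] = 50.3 J/K.

ΔS = 50.3 J/K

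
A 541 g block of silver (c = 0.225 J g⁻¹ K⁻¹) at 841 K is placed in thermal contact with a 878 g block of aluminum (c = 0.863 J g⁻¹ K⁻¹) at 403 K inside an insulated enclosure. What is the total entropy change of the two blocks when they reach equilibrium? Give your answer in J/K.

ΔS_total = 33.7 J/K

Energy balance: T_f = (m₁c₁T₁ + m₂c₂T₂)/(m₁c₁ + m₂c₂) = 463.62 K.
ΔS₁ = m₁c₁ ln(T_f/T₁) = 121.725 × ln(463.62/841) = -72.49 J/K.
ΔS₂ = m₂c₂ ln(T_f/T₂) = 757.714 × ln(463.62/403) = 106.2 J/K.
ΔS_total = -72.49 + 106.2 = 33.7 J/K.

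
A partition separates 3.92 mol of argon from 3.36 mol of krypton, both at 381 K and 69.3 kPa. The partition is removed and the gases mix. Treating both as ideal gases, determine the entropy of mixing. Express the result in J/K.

ΔS_mix = 41.8 J/K

Mole fractions: x_A = 3.92/7.28 = 0.538, x_B = 0.462.
ΔS_mix = −R(n_A ln x_A + n_B ln x_B) = −8.314 × (3.92 ln 0.538 + 3.36 ln 0.462) = 41.8 J/K.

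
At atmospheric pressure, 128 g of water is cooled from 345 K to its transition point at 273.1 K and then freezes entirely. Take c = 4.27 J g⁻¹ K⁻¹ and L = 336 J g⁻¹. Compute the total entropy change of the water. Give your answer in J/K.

Cooling step: ΔS₁ = m c ln(T_tr/T_i) = 128 × 4.27 × ln(273.1/345) = -127.7 J/K.
Phase change: ΔS₂ = −mL/T_tr = −128 × 336 / 273.1 = -157.5 J/K.
ΔS_total = (-127.7) + (-157.5) = -285 J/K.

ΔS = -285 J/K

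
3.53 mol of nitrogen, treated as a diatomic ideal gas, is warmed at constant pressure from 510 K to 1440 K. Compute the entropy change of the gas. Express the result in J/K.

At constant pressure, ΔS = nC_p ln(T₂/T₁) with C_p = 7R/2 = 29.1 J mol⁻¹ K⁻¹.
ΔS = 3.53 × 29.1 × ln(1440/510) = 107 J/K.

ΔS = 107 J/K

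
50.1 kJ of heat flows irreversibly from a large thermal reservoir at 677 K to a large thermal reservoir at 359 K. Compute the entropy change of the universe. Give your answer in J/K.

ΔS_total = 65.6 J/K

ΔS_hot = −Q/T_H = −50100/677 = -74 J/K and ΔS_cold = +Q/T_C = 50100/359 = 139.6 J/K.
ΔS_total = -74 + 139.6 = 65.6 J/K, positive as the second law requires.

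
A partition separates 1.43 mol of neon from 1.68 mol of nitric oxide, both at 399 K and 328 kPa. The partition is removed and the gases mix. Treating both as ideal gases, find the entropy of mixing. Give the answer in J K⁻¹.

Mole fractions: x_A = 1.43/3.11 = 0.46, x_B = 0.54.
ΔS_mix = −R(n_A ln x_A + n_B ln x_B) = −8.314 × (1.43 ln 0.46 + 1.68 ln 0.54) = 17.8 J/K.

ΔS_mix = 17.8 J/K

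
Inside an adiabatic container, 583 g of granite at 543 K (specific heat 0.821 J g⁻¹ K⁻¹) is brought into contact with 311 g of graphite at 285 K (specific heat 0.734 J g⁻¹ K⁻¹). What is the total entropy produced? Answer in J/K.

ΔS_total = 29.4 J/K

Energy balance: T_f = (m₁c₁T₁ + m₂c₂T₂)/(m₁c₁ + m₂c₂) = 459.69 K.
ΔS₁ = m₁c₁ ln(T_f/T₁) = 478.643 × ln(459.69/543) = -79.72 J/K.
ΔS₂ = m₂c₂ ln(T_f/T₂) = 228.274 × ln(459.69/285) = 109.1 J/K.
ΔS_total = -79.72 + 109.1 = 29.4 J/K.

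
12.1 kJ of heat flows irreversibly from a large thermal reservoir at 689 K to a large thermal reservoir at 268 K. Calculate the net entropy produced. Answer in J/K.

ΔS_total = 27.6 J/K

ΔS_hot = −Q/T_H = −12100/689 = -17.56 J/K and ΔS_cold = +Q/T_C = 12100/268 = 45.15 J/K.
ΔS_total = -17.56 + 45.15 = 27.6 J/K, positive as the second law requires.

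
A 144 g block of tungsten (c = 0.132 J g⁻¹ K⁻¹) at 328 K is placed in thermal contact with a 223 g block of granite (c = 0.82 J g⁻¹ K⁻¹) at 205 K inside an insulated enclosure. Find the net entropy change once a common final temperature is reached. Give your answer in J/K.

Energy balance: T_f = (m₁c₁T₁ + m₂c₂T₂)/(m₁c₁ + m₂c₂) = 216.58 K.
ΔS₁ = m₁c₁ ln(T_f/T₁) = 19.008 × ln(216.58/328) = -7.889 J/K.
ΔS₂ = m₂c₂ ln(T_f/T₂) = 182.86 × ln(216.58/205) = 10.05 J/K.
ΔS_total = -7.889 + 10.05 = 2.16 J/K.

ΔS_total = 2.16 J/K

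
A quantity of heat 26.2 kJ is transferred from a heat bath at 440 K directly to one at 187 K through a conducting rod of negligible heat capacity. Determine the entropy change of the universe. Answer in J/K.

ΔS_total = 80.6 J/K

ΔS_hot = −Q/T_H = −26200/440 = -59.545 J/K and ΔS_cold = +Q/T_C = 26200/187 = 140.11 J/K.
ΔS_total = -59.545 + 140.11 = 80.6 J/K, positive as the second law requires.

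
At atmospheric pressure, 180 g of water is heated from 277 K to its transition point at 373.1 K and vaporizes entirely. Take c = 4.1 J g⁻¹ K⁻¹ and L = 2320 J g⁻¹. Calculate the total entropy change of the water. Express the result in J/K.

Warming step: ΔS₁ = m c ln(T_tr/T_i) = 180 × 4.1 × ln(373.1/277) = 219.8 J/K.
Phase change: ΔS₂ = +mL/T_tr = 180 × 2320 / 373.1 = 1119 J/K.
ΔS_total = (219.8) + (1119) = 1340 J/K.

ΔS = 1340 J/K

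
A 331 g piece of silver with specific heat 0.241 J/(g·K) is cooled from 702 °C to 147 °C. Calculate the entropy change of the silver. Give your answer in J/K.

ΔS = -67.2 J/K

In kelvin: T₁ = 975.15 K, T₂ = 420.15 K. ΔS = ∫dQ_rev/T = m c ln(T₂/T₁) = 331 × 0.241 × ln(420.15/975.15) = -67.2 J/K.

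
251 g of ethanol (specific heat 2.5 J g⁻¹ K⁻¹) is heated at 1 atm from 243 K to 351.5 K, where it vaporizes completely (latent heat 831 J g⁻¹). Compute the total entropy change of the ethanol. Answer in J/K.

ΔS = 825 J/K

Warming step: ΔS₁ = m c ln(T_tr/T_i) = 251 × 2.5 × ln(351.5/243) = 231.6 J/K.
Phase change: ΔS₂ = +mL/T_tr = 251 × 831 / 351.5 = 593.4 J/K.
ΔS_total = (231.6) + (593.4) = 825 J/K.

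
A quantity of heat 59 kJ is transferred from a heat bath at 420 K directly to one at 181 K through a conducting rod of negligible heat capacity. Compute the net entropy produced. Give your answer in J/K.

ΔS_total = 185 J/K

ΔS_hot = −Q/T_H = −59000/420 = -140.48 J/K and ΔS_cold = +Q/T_C = 59000/181 = 325.97 J/K.
ΔS_total = -140.48 + 325.97 = 185 J/K, positive as the second law requires.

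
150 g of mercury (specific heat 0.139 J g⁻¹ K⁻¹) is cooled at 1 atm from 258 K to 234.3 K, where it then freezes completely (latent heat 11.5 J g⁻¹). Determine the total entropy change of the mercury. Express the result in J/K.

ΔS = -9.37 J/K

Cooling step: ΔS₁ = m c ln(T_tr/T_i) = 150 × 0.139 × ln(234.3/258) = -2.009 J/K.
Phase change: ΔS₂ = −mL/T_tr = −150 × 11.5 / 234.3 = -7.362 J/K.
ΔS_total = (-2.009) + (-7.362) = -9.37 J/K.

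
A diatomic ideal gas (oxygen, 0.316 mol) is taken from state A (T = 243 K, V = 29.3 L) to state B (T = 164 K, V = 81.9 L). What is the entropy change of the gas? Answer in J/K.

Entropy is a state function: ΔS = nC_V ln(T₂/T₁) + nR ln(V₂/V₁), with C_V = 5R/2 = 20.79 J mol⁻¹ K⁻¹ for a diatomic ideal gas.
ΔS = 0.316 × [20.79 × ln(164/243) + 8.314 × ln(81.9/29.3)] = 0.118 J/K.

ΔS = 0.118 J/K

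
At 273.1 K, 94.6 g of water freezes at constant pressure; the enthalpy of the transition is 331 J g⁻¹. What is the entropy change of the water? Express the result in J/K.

ΔS = -115 J/K

Heat released by the substance: Q = −mL = −94.6 × 331 = −31312.6 J.
At constant T, ΔS = Q_rev/T = −31312.6 / 273.1 = -115 J/K.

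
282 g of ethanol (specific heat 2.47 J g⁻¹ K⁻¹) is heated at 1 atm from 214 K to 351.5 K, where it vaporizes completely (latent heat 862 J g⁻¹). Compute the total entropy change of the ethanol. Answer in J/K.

ΔS = 1040 J/K

Warming step: ΔS₁ = m c ln(T_tr/T_i) = 282 × 2.47 × ln(351.5/214) = 345.6 J/K.
Phase change: ΔS₂ = +mL/T_tr = 282 × 862 / 351.5 = 691.6 J/K.
ΔS_total = (345.6) + (691.6) = 1040 J/K.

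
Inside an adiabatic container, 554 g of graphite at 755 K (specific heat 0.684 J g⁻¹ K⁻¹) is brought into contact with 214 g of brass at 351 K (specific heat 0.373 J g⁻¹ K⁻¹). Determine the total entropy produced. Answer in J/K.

Energy balance: T_f = (m₁c₁T₁ + m₂c₂T₂)/(m₁c₁ + m₂c₂) = 684.71 K.
ΔS₁ = m₁c₁ ln(T_f/T₁) = 378.936 × ln(684.71/755) = -37.03 J/K.
ΔS₂ = m₂c₂ ln(T_f/T₂) = 79.822 × ln(684.71/351) = 53.34 J/K.
ΔS_total = -37.03 + 53.34 = 16.3 J/K.

ΔS_total = 16.3 J/K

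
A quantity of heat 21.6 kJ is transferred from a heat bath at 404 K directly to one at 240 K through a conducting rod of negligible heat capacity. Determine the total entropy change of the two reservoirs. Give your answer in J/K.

ΔS_hot = −Q/T_H = −21600/404 = -53.47 J/K and ΔS_cold = +Q/T_C = 21600/240 = 90 J/K.
ΔS_total = -53.47 + 90 = 36.5 J/K, positive as the second law requires.

ΔS_total = 36.5 J/K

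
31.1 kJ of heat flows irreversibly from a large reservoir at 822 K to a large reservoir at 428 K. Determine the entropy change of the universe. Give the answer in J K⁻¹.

ΔS_hot = −Q/T_H = −31100/822 = -37.83 J/K and ΔS_cold = +Q/T_C = 31100/428 = 72.66 J/K.
ΔS_total = -37.83 + 72.66 = 34.8 J/K, positive as the second law requires.

ΔS_total = 34.8 J/K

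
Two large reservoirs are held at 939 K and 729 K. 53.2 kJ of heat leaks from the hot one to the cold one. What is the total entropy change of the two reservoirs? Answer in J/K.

ΔS_hot = −Q/T_H = −53200/939 = -56.66 J/K and ΔS_cold = +Q/T_C = 53200/729 = 72.98 J/K.
ΔS_total = -56.66 + 72.98 = 16.3 J/K, positive as the second law requires.

ΔS_total = 16.3 J/K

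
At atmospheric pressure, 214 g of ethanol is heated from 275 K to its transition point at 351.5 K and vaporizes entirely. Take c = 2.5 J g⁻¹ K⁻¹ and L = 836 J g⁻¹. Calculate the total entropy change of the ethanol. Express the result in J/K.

ΔS = 640 J/K

Warming step: ΔS₁ = m c ln(T_tr/T_i) = 214 × 2.5 × ln(351.5/275) = 131.3 J/K.
Phase change: ΔS₂ = +mL/T_tr = 214 × 836 / 351.5 = 509 J/K.
ΔS_total = (131.3) + (509) = 640 J/K.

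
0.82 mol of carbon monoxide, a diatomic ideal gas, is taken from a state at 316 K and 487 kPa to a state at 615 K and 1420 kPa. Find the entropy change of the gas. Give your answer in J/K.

ΔS = 8.59 J/K

ΔS = nC_p ln(T₂/T₁) − nR ln(P₂/P₁), with C_p = 7R/2 = 29.1 J mol⁻¹ K⁻¹ for a diatomic ideal gas.
ΔS = 0.82 × [29.1 × ln(615/316) − 8.314 × ln(1420/487)] = 8.59 J/K.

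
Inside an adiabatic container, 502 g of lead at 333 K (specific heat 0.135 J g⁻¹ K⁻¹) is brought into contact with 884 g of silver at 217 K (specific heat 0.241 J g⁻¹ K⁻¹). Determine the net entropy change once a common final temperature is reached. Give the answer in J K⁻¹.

ΔS_total = 5.05 J/K

Energy balance: T_f = (m₁c₁T₁ + m₂c₂T₂)/(m₁c₁ + m₂c₂) = 244.99 K.
ΔS₁ = m₁c₁ ln(T_f/T₁) = 67.77 × ln(244.99/333) = -20.8 J/K.
ΔS₂ = m₂c₂ ln(T_f/T₂) = 213.044 × ln(244.99/217) = 25.85 J/K.
ΔS_total = -20.8 + 25.85 = 5.05 J/K.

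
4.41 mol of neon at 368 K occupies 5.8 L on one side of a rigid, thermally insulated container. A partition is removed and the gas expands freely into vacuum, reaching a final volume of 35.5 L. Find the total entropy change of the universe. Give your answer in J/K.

ΔS_universe = 66.4 J/K

For an ideal gas in free expansion Q = 0 and W = 0, so T is unchanged.
Entropy is a state function; using a reversible isothermal path, ΔS_gas = nR ln(V₂/V₁) = 4.41 × 8.314 × ln(35.5/5.8) = 66.4 J/K.
The insulated surroundings exchange no heat, so ΔS_surr = 0 and ΔS_universe = ΔS_gas.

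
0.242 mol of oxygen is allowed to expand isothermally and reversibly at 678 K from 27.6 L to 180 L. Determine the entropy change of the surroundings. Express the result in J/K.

For an isothermal ideal gas ΔS_gas = nR ln(V₂/V₁) = 0.242 × 8.314 × ln(180/27.6) = 3.77 J/K.
The process is reversible, so ΔS_surr = −ΔS_gas = -3.77 J/K and ΔS_universe = 0.

ΔS_surr = -3.77 J/K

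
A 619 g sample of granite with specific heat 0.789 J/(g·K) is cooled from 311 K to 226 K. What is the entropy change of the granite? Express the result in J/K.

ΔS = ∫dQ_rev/T = m c ln(T₂/T₁) = 619 × 0.789 × ln(226/311) = -156 J/K.

ΔS = -156 J/K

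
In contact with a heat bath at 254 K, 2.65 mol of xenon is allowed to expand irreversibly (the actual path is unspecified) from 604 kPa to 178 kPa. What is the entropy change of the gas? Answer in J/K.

ΔS_gas = 26.9 J/K

Entropy is a state function, so ΔS_gas depends only on the end states.
For an isothermal ideal gas ΔS_gas = nR ln(P₁/P₂) = 2.65 × 8.314 × ln(604/178) = 26.9 J/K.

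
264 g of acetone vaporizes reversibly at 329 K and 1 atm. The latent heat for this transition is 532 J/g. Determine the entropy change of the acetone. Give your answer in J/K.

ΔS = 427 J/K

Heat absorbed by the substance: Q = mL = 264 × 532 = 140448 J.
At constant T, ΔS = Q_rev/T = 140448 / 329 = 427 J/K.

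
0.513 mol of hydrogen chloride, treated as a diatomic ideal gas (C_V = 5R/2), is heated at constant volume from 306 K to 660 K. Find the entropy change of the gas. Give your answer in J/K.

At constant volume, ΔS = nC_V ln(T₂/T₁) with C_V = 5R/2 = 20.79 J mol⁻¹ K⁻¹.
ΔS = 0.513 × 20.79 × ln(660/306) = 8.2 J/K.

ΔS = 8.2 J/K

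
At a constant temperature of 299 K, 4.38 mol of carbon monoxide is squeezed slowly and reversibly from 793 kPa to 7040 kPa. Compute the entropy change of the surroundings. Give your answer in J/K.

ΔS_surr = 79.5 J/K

For an isothermal ideal gas ΔS_gas = nR ln(P₁/P₂) = 4.38 × 8.314 × ln(793/7040) = -79.5 J/K.
The process is reversible, so ΔS_surr = −ΔS_gas = 79.5 J/K and ΔS_universe = 0.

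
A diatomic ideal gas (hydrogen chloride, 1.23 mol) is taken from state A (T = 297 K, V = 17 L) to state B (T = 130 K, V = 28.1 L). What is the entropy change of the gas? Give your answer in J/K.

ΔS = -16 J/K

Entropy is a state function: ΔS = nC_V ln(T₂/T₁) + nR ln(V₂/V₁), with C_V = 5R/2 = 20.79 J mol⁻¹ K⁻¹ for a diatomic ideal gas.
ΔS = 1.23 × [20.79 × ln(130/297) + 8.314 × ln(28.1/17)] = -16 J/K.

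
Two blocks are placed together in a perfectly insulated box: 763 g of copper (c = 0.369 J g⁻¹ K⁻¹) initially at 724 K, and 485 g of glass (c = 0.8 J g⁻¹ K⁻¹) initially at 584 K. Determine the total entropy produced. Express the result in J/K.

ΔS_total = 3.8 J/K

Energy balance: T_f = (m₁c₁T₁ + m₂c₂T₂)/(m₁c₁ + m₂c₂) = 642.87 K.
ΔS₁ = m₁c₁ ln(T_f/T₁) = 281.547 × ln(642.87/724) = -33.46 J/K.
ΔS₂ = m₂c₂ ln(T_f/T₂) = 388 × ln(642.87/584) = 37.26 J/K.
ΔS_total = -33.46 + 37.26 = 3.8 J/K.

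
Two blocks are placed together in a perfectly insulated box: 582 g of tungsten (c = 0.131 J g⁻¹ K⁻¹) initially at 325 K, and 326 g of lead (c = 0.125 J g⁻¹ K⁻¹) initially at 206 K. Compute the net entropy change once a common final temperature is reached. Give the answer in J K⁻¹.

Energy balance: T_f = (m₁c₁T₁ + m₂c₂T₂)/(m₁c₁ + m₂c₂) = 283.55 K.
ΔS₁ = m₁c₁ ln(T_f/T₁) = 76.242 × ln(283.55/325) = -10.4 J/K.
ΔS₂ = m₂c₂ ln(T_f/T₂) = 40.75 × ln(283.55/206) = 13.02 J/K.
ΔS_total = -10.4 + 13.02 = 2.62 J/K.

ΔS_total = 2.62 J/K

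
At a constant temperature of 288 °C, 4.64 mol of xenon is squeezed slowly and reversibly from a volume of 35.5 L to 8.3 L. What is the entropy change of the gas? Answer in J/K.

For an isothermal ideal gas ΔS_gas = nR ln(V₂/V₁) = 4.64 × 8.314 × ln(8.3/35.5) = -56.1 J/K.

ΔS_gas = -56.1 J/K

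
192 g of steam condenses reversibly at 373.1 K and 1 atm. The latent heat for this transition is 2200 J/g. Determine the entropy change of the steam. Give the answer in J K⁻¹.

ΔS = -1130 J/K

Heat released by the substance: Q = −mL = −192 × 2200 = −422400 J.
At constant T, ΔS = Q_rev/T = −422400 / 373.1 = -1130 J/K.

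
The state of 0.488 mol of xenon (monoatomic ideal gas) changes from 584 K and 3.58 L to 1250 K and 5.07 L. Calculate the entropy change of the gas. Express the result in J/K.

ΔS = 6.04 J/K

Entropy is a state function: ΔS = nC_V ln(T₂/T₁) + nR ln(V₂/V₁), with C_V = 3R/2 = 12.47 J mol⁻¹ K⁻¹ for a monoatomic ideal gas.
ΔS = 0.488 × [12.47 × ln(1250/584) + 8.314 × ln(5.07/3.58)] = 6.04 J/K.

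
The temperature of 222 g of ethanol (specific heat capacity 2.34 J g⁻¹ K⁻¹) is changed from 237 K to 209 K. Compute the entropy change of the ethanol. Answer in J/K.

ΔS = ∫dQ_rev/T = m c ln(T₂/T₁) = 222 × 2.34 × ln(209/237) = -65.3 J/K.

ΔS = -65.3 J/K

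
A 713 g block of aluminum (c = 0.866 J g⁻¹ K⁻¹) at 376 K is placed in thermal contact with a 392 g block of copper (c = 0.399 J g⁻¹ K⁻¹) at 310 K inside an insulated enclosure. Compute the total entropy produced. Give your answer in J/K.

Energy balance: T_f = (m₁c₁T₁ + m₂c₂T₂)/(m₁c₁ + m₂c₂) = 362.66 K.
ΔS₁ = m₁c₁ ln(T_f/T₁) = 617.458 × ln(362.66/376) = -22.3 J/K.
ΔS₂ = m₂c₂ ln(T_f/T₂) = 156.408 × ln(362.66/310) = 24.54 J/K.
ΔS_total = -22.3 + 24.54 = 2.24 J/K.

ΔS_total = 2.24 J/K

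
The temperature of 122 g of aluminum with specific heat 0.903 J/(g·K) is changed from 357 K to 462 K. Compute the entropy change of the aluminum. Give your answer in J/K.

ΔS = ∫dQ_rev/T = m c ln(T₂/T₁) = 122 × 0.903 × ln(462/357) = 28.4 J/K.

ΔS = 28.4 J/K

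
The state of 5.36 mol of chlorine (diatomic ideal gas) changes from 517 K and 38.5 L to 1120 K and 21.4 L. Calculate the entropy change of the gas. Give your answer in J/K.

Entropy is a state function: ΔS = nC_V ln(T₂/T₁) + nR ln(V₂/V₁), with C_V = 5R/2 = 20.79 J mol⁻¹ K⁻¹ for a diatomic ideal gas.
ΔS = 5.36 × [20.79 × ln(1120/517) + 8.314 × ln(21.4/38.5)] = 60 J/K.

ΔS = 60 J/K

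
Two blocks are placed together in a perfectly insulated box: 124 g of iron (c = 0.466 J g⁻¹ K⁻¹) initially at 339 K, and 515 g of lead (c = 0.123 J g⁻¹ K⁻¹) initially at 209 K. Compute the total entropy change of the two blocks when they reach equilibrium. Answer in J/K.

ΔS_total = 3.53 J/K

Energy balance: T_f = (m₁c₁T₁ + m₂c₂T₂)/(m₁c₁ + m₂c₂) = 271.02 K.
ΔS₁ = m₁c₁ ln(T_f/T₁) = 57.784 × ln(271.02/339) = -12.93 J/K.
ΔS₂ = m₂c₂ ln(T_f/T₂) = 63.345 × ln(271.02/209) = 16.46 J/K.
ΔS_total = -12.93 + 16.46 = 3.53 J/K.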